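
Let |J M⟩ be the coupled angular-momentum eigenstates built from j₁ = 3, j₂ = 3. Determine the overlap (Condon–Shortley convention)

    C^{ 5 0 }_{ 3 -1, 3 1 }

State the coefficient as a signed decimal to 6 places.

√[11·1!5!5!/12! · 2!4!4!2!5!5!] = √(76800/7)
  +(−1)^0/∏(0,1,4,4,1,1)! = 1/576  (running 1/576)
  +(−1)^1/∏(1,0,3,3,2,2)! = -1/144  (running -1/192)
⟨..|..⟩ = √(76800/7)·(-1/192) = -0.545545

-0.545545  (= −√(25/84))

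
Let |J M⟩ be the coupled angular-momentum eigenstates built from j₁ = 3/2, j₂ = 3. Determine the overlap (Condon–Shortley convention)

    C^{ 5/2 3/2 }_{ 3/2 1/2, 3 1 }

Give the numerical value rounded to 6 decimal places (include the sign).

−√(7/20) ≈ -0.591608

j₁+j₂−J=2  J+j₁−j₂=1  J−j₁+j₂=4  j₁+j₂+J+1=8
(j₁±m₁, j₂±m₂, J±M) = (2,1,4,2,4,1)
P² = 576/35
sum k=0..1:
  [0] +1/48 = 1/48
  [1] −1/6 = -1/6
S = -7/48
C² = P²·S² = 7/20 ; C = -0.591608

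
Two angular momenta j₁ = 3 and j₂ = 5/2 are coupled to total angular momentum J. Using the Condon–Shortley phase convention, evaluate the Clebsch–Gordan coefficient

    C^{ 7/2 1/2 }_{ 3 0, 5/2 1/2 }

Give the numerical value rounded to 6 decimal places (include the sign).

−√(4/21) ≈ -0.436436

j₁+j₂−J=2  J+j₁−j₂=4  J−j₁+j₂=3  j₁+j₂+J+1=10
(j₁±m₁, j₂±m₂, J±M) = (3,3,3,2,4,3)
P² = 6912/175
sum k=0..2:
  [0] +1/72 = 1/72
  [1] −1/8 = -1/8
  [2] +1/24 = 1/24
S = -5/72
C² = P²·S² = 4/21 ; C = -0.436436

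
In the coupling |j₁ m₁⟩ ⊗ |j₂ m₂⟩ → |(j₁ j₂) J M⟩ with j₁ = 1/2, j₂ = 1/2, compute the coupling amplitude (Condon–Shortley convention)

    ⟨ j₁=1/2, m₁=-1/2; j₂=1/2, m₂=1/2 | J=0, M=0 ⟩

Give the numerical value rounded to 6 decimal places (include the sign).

−√(1/2) = -0.707107

j₁+j₂−J=1  J+j₁−j₂=0  J−j₁+j₂=0  j₁+j₂+J+1=2
(j₁±m₁, j₂±m₂, J±M) = (0,1,1,0,0,0)
P² = 1/2
sum k=1..1:
  [1] −1/1 = -1
S = -1
C² = P²·S² = 1/2 ; C = -0.707107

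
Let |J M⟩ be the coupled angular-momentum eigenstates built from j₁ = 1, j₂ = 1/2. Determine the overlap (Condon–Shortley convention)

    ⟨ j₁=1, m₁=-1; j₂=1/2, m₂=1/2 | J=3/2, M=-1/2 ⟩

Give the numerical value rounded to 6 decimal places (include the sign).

√[4·0!2!1!/4! · 0!2!1!0!1!2!] = √(4/3)
  +(−1)^0/∏(0,0,2,1,0,0)! = 1/2  (running 1/2)
⟨..|..⟩ = √(4/3)·(1/2) = +0.577350

+√(1/3) ≈ +0.577350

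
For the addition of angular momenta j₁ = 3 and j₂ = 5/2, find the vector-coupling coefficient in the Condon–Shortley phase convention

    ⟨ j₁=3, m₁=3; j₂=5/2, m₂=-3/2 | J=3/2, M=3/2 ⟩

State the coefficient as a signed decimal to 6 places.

+√(3/14) = +0.462910

triangle: 4!·2!·1!/8! = 48/40320
(j±m)!: 6!·0!·1!·4!·3!·0! = 103680
prefactor² = (2J+1)·Δ·N² = 3456/7
  k=0: +1/(0!·4!·0!·1!·2!·0!) = 1/48
Σ = 1/48  ⇒  CG² = 3456/7·1/48² = 3/14
CG = +√(3/14) = +0.462910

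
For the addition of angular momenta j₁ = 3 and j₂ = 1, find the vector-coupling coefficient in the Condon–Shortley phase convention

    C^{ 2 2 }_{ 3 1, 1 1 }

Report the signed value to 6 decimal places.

+√(1/21) = +0.218218

triangle: 2!·4!·0!/7! = 48/5040
(j±m)!: 4!·2!·2!·0!·4!·0! = 2304
prefactor² = (2J+1)·Δ·N² = 768/7
  k=2: +1/(2!·0!·0!·0!·4!·0!) = 1/48
Σ = 1/48  ⇒  CG² = 768/7·1/48² = 1/21
CG = +√(1/21) = +0.218218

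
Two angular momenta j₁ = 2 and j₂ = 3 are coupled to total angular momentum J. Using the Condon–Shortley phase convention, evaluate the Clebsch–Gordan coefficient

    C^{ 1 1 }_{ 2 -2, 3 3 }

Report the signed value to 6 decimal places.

triangle: 4!*0!*2!/7! = 48/5040
(j±m)!: 0!*4!*6!*0!*2!*0! = 34560
prefactor² = (2J+1)*Δ*N² = 6912/7
  k=4: +1/(4!*0!*0!*2!*0!*0!) = 1/48
Σ = 1/48  ⇒  CG² = 6912/7*1/48² = 3/7
CG = +√(3/7) = +0.654654

+√(3/7) = +0.654654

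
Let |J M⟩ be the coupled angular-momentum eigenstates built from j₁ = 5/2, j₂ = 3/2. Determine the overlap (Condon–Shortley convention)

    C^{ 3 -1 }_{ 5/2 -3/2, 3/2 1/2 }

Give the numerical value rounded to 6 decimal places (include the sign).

√[7·1!4!2!/8! · 1!4!2!1!2!4!] = √(96/5)
  +(−1)^0/∏(0,1,4,2,0,0)! = 1/48  (running 1/48)
  +(−1)^1/∏(1,0,3,1,1,1)! = -1/6  (running -7/48)
⟨..|..⟩ = √(96/5)·(-7/48) = -0.639010

-0.639010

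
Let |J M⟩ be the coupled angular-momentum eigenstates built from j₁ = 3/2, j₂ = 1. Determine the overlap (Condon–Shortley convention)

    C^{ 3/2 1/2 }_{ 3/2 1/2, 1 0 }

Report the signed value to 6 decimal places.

√[4·1!2!1!/5! · 2!1!1!1!2!1!] = √(4/15)
  +(−1)^0/∏(0,1,1,1,1,0)! = 1  (running 1)
  +(−1)^1/∏(1,0,0,0,2,1)! = -1/2  (running 1/2)
⟨..|..⟩ = √(4/15)·(1/2) = +0.258199

+√(1/15) ≈ +0.258199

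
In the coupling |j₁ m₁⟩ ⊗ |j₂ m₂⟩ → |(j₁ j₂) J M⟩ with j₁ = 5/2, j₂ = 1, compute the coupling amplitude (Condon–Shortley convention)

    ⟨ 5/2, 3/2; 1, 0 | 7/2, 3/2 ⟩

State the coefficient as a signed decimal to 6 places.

triangle: 0!*5!*2!/8! = 240/40320
(j±m)!: 4!*1!*1!*1!*5!*2! = 5760
prefactor² = (2J+1)*Δ*N² = 1920/7
  k=0: +1/(0!*0!*1!*1!*4!*1!) = 1/24
Σ = 1/24  ⇒  CG² = 1920/7*1/24² = 10/21
CG = +√(10/21) = +0.690066

+0.690066  (= +√(10/21))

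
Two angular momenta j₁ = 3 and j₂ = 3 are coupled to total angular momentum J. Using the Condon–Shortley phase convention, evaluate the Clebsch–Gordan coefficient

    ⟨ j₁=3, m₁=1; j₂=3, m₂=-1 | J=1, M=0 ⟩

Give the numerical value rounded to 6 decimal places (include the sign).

+0.188982  (= +√(1/28))

j₁+j₂−J=5  J+j₁−j₂=1  J−j₁+j₂=1  j₁+j₂+J+1=8
(j₁±m₁, j₂±m₂, J±M) = (4,2,2,4,1,1)
P² = 144/7
sum k=1..2:
  [1] −1/24 = -1/24
  [2] +1/12 = 1/12
S = 1/24
C² = P²·S² = 1/28 ; C = +0.188982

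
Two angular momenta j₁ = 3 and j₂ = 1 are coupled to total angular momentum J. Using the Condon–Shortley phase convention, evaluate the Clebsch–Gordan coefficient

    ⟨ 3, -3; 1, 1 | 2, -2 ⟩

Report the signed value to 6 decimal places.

+0.845154

j₁+j₂−J=2  J+j₁−j₂=4  J−j₁+j₂=0  j₁+j₂+J+1=7
(j₁±m₁, j₂±m₂, J±M) = (0,6,2,0,0,4)
P² = 11520/7
sum k=2..2:
  [2] +1/48 = 1/48
S = 1/48
C² = P²·S² = 5/7 ; C = +0.845154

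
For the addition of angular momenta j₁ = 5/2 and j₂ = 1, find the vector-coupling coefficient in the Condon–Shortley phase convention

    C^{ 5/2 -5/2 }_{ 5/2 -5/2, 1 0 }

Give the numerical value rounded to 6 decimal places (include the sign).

√[6·1!4!1!/7! · 0!5!1!1!0!5!] = √(2880/7)
  +(−1)^1/∏(1,0,4,0,0,1)! = -1/24  (running -1/24)
⟨..|..⟩ = √(2880/7)·(-1/24) = -0.845154

−√(5/7) = -0.845154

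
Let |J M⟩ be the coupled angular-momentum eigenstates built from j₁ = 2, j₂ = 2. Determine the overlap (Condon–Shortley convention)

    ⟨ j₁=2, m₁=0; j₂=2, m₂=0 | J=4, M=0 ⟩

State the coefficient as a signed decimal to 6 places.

+0.717137  (= +√(18/35))

j₁+j₂−J=0  J+j₁−j₂=4  J−j₁+j₂=4  j₁+j₂+J+1=9
(j₁±m₁, j₂±m₂, J±M) = (2,2,2,2,4,4)
P² = 4608/35
sum k=0..0:
  [0] +1/16 = 1/16
S = 1/16
C² = P²·S² = 18/35 ; C = +0.717137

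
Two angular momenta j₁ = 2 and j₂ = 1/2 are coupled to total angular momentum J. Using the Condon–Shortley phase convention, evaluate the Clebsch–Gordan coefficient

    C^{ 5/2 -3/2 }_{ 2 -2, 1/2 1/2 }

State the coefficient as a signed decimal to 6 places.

j₁+j₂−J=0  J+j₁−j₂=4  J−j₁+j₂=1  j₁+j₂+J+1=6
(j₁±m₁, j₂±m₂, J±M) = (0,4,1,0,1,4)
P² = 576/5
sum k=0..0:
  [0] +1/24 = 1/24
S = 1/24
C² = P²·S² = 1/5 ; C = +0.447214

+0.447214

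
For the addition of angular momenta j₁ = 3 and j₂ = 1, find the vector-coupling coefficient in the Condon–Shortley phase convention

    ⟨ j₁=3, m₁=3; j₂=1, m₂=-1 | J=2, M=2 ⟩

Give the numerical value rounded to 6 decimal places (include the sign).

+√(5/7) = +0.845154

triangle: 2!·4!·0!/7! = 48/5040
(j±m)!: 6!·0!·0!·2!·4!·0! = 34560
prefactor² = (2J+1)·Δ·N² = 11520/7
  k=0: +1/(0!·2!·0!·0!·4!·0!) = 1/48
Σ = 1/48  ⇒  CG² = 11520/7·1/48² = 5/7
CG = +√(5/7) = +0.845154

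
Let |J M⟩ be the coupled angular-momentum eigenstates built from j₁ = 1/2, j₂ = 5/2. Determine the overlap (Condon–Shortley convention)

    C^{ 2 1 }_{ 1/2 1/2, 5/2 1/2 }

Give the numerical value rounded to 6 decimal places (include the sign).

triangle: 1!×0!×4!/6! = 24/720
(j±m)!: 1!×0!×3!×2!×3!×1! = 72
prefactor² = (2J+1)×Δ×N² = 12
  k=0: +1/(0!×1!×0!×3!×0!×1!) = 1/6
Σ = 1/6  ⇒  CG² = 12×1/6² = 1/3
CG = +√(1/3) = +0.577350

+0.577350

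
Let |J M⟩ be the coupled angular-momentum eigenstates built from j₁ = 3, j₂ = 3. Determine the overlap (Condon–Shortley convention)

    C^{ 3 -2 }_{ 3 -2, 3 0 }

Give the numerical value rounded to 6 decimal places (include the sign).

triangle: 3!×3!×3!/10! = 216/3628800
(j±m)!: 1!×5!×3!×3!×1!×5! = 518400
prefactor² = (2J+1)×Δ×N² = 216
  k=2: +1/(2!×1!×3!×1!×0!×2!) = 1/24
  k=3: −1/(3!×0!×2!×0!×1!×3!) = -1/72
Σ = 1/36  ⇒  CG² = 216×1/36² = 1/6
CG = +√(1/6) = +0.408248

+√(1/6) = +0.408248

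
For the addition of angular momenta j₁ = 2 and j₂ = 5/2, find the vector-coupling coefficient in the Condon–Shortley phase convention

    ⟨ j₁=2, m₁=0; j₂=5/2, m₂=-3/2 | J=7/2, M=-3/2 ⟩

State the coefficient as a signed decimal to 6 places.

+√(2/7) ≈ +0.534522

triangle: 1!*3!*4!/9! = 144/362880
(j±m)!: 2!*2!*1!*4!*2!*5! = 23040
prefactor² = (2J+1)*Δ*N² = 512/7
  k=0: +1/(0!*1!*2!*1!*1!*3!) = 1/12
  k=1: −1/(1!*0!*1!*0!*2!*4!) = -1/48
Σ = 1/16  ⇒  CG² = 512/7*1/16² = 2/7
CG = +√(2/7) = +0.534522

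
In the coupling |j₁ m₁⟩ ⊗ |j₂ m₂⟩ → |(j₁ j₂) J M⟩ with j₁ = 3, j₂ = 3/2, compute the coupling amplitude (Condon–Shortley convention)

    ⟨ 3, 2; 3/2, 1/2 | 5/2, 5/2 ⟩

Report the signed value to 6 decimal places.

√[6·2!4!1!/8! · 5!1!2!1!5!0!] = √(1440/7)
  +(−1)^1/∏(1,1,0,1,4,0)! = -1/24  (running -1/24)
⟨..|..⟩ = √(1440/7)·(-1/24) = -0.597614

-0.597614  (= −√(5/14))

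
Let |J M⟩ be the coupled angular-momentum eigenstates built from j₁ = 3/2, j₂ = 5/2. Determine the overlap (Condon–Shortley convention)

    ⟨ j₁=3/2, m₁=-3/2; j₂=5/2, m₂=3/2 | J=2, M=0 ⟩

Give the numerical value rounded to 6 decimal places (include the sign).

triangle: 2!·1!·3!/7! = 12/5040
(j±m)!: 0!·3!·4!·1!·2!·2! = 576
prefactor² = (2J+1)·Δ·N² = 48/7
  k=2: +1/(2!·0!·1!·2!·0!·1!) = 1/4
Σ = 1/4  ⇒  CG² = 48/7·1/4² = 3/7
CG = +√(3/7) = +0.654654

+0.654654  (= +√(3/7))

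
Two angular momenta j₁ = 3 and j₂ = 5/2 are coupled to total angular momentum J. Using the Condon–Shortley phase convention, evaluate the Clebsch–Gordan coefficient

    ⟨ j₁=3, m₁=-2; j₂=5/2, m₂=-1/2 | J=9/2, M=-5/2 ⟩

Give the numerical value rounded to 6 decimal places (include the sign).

-0.497468

triangle: 1!*5!*4!/11! = 2880/39916800
(j±m)!: 1!*5!*2!*3!*2!*7! = 14515200
prefactor² = (2J+1)*Δ*N² = 115200/11
  k=0: +1/(0!*1!*5!*2!*0!*2!) = 1/480
  k=1: −1/(1!*0!*4!*1!*1!*3!) = -1/144
Σ = -7/1440  ⇒  CG² = 115200/11*(-7/1440)² = 49/198
CG = −√(49/198) = -0.497468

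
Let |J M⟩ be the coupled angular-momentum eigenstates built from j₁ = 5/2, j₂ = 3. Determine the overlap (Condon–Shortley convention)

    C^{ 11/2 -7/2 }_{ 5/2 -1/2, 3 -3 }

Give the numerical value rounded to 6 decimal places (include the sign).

j₁+j₂−J=0  J+j₁−j₂=5  J−j₁+j₂=6  j₁+j₂+J+1=12
(j₁±m₁, j₂±m₂, J±M) = (2,3,0,6,2,9)
P² = 149299200/11
sum k=0..0:
  [0] +1/8640 = 1/8640
S = 1/8640
C² = P²·S² = 2/11 ; C = +0.426401

+√(2/11) ≈ +0.426401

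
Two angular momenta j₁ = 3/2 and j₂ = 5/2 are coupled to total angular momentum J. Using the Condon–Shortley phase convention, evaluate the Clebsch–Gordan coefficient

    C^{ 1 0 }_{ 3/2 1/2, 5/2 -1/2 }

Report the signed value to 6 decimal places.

j₁+j₂−J=3  J+j₁−j₂=0  J−j₁+j₂=2  j₁+j₂+J+1=6
(j₁±m₁, j₂±m₂, J±M) = (2,1,2,3,1,1)
P² = 6/5
sum k=1..1:
  [1] −1/2 = -1/2
S = -1/2
C² = P²·S² = 3/10 ; C = -0.547723

−√(3/10) ≈ -0.547723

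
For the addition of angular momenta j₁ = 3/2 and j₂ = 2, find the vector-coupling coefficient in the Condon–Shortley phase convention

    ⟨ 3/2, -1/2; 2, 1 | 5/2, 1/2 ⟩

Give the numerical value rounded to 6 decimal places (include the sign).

-0.597614  (= −√(5/14))

triangle: 1!·2!·3!/7! = 12/5040
(j±m)!: 1!·2!·3!·1!·3!·2! = 144
prefactor² = (2J+1)·Δ·N² = 72/35
  k=0: +1/(0!·1!·2!·3!·0!·0!) = 1/12
  k=1: −1/(1!·0!·1!·2!·1!·1!) = -1/2
Σ = -5/12  ⇒  CG² = 72/35·(-5/12)² = 5/14
CG = −√(5/14) = -0.597614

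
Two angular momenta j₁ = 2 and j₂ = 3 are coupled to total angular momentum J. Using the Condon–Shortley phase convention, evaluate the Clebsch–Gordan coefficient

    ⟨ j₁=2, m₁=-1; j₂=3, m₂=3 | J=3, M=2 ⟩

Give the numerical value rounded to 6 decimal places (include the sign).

√[7·2!2!4!/9! · 1!3!6!0!5!1!] = √(960)
  +(−1)^2/∏(2,0,1,4,1,0)! = 1/48  (running 1/48)
⟨..|..⟩ = √(960)·(1/48) = +0.645497

+0.645497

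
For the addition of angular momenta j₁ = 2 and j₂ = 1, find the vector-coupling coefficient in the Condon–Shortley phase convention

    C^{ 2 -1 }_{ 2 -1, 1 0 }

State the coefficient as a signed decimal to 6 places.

√[5·1!3!1!/6! · 1!3!1!1!1!3!] = √(3/2)
  +(−1)^0/∏(0,1,3,1,0,0)! = 1/6  (running 1/6)
  +(−1)^1/∏(1,0,2,0,1,1)! = -1/2  (running -1/3)
⟨..|..⟩ = √(3/2)·(-1/3) = -0.408248

−√(1/6) = -0.408248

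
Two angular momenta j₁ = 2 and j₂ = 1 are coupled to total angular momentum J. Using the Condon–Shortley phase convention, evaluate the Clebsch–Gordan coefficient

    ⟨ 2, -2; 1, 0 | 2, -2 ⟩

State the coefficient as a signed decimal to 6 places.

-0.816497  (= −√(2/3))

triangle: 1!·3!·1!/6! = 6/720
(j±m)!: 0!·4!·1!·1!·0!·4! = 576
prefactor² = (2J+1)·Δ·N² = 24
  k=1: −1/(1!·0!·3!·0!·0!·1!) = -1/6
Σ = -1/6  ⇒  CG² = 24·(-1/6)² = 2/3
CG = −√(2/3) = -0.816497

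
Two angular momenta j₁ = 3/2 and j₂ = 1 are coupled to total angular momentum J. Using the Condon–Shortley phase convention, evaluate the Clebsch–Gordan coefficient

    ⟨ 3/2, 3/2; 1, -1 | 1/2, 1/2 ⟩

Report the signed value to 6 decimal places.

j₁+j₂−J=2  J+j₁−j₂=1  J−j₁+j₂=0  j₁+j₂+J+1=4
(j₁±m₁, j₂±m₂, J±M) = (3,0,0,2,1,0)
P² = 2
sum k=0..0:
  [0] +1/2 = 1/2
S = 1/2
C² = P²·S² = 1/2 ; C = +0.707107

+√(1/2) = +0.707107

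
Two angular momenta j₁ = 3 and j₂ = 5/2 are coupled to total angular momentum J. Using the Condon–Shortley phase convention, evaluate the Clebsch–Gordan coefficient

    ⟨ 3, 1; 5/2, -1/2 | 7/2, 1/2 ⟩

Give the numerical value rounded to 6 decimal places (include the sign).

triangle: 2!*4!*3!/10! = 288/3628800
(j±m)!: 4!*2!*2!*3!*4!*3! = 82944
prefactor² = (2J+1)*Δ*N² = 9216/175
  k=0: +1/(0!*2!*2!*2!*2!*1!) = 1/16
  k=1: −1/(1!*1!*1!*1!*3!*2!) = -1/12
  k=2: +1/(2!*0!*0!*0!*4!*3!) = 1/288
Σ = -5/288  ⇒  CG² = 9216/175*(-5/288)² = 1/63
CG = −√(1/63) = -0.125988

-0.125988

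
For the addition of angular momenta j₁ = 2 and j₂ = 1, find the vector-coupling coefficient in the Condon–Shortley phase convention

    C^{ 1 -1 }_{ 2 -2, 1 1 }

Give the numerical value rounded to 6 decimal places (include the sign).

√[3·2!2!0!/5! · 0!4!2!0!0!2!] = √(48/5)
  +(−1)^2/∏(2,0,2,0,0,0)! = 1/4  (running 1/4)
⟨..|..⟩ = √(48/5)·(1/4) = +0.774597

+0.774597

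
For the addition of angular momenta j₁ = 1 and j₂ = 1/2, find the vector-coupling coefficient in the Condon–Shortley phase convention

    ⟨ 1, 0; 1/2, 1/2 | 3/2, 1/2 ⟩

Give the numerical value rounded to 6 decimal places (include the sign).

j₁+j₂−J=0  J+j₁−j₂=2  J−j₁+j₂=1  j₁+j₂+J+1=4
(j₁±m₁, j₂±m₂, J±M) = (1,1,1,0,2,1)
P² = 2/3
sum k=0..0:
  [0] +1/1 = 1
S = 1
C² = P²·S² = 2/3 ; C = +0.816497

+√(2/3) = +0.816497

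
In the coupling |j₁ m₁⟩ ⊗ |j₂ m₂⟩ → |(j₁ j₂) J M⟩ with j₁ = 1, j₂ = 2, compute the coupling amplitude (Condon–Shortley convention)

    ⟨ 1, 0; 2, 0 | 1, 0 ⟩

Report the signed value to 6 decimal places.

triangle: 2!·0!·2!/5! = 4/120
(j±m)!: 1!·1!·2!·2!·1!·1! = 4
prefactor² = (2J+1)·Δ·N² = 2/5
  k=1: −1/(1!·1!·0!·1!·0!·1!) = -1
Σ = -1  ⇒  CG² = 2/5·(-1)² = 2/5
CG = −√(2/5) = -0.632456

−√(2/5) = -0.632456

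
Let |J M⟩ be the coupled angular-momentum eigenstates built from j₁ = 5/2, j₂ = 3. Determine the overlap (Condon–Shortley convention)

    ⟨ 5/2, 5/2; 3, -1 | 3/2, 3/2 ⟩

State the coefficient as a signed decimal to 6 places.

j₁+j₂−J=4  J+j₁−j₂=1  J−j₁+j₂=2  j₁+j₂+J+1=8
(j₁±m₁, j₂±m₂, J±M) = (5,0,2,4,3,0)
P² = 1152/7
sum k=0..0:
  [0] +1/48 = 1/48
S = 1/48
C² = P²·S² = 1/14 ; C = +0.267261

+0.267261  (= +√(1/14))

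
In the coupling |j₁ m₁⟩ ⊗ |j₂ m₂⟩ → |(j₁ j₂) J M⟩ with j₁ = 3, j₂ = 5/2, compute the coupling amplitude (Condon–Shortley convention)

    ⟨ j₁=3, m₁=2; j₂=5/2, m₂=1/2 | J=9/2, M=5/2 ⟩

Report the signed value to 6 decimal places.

+0.497468  (= +√(49/198))

triangle: 1!·5!·4!/11! = 2880/39916800
(j±m)!: 5!·1!·3!·2!·7!·2! = 14515200
prefactor² = (2J+1)·Δ·N² = 115200/11
  k=0: +1/(0!·1!·1!·3!·4!·1!) = 1/144
  k=1: −1/(1!·0!·0!·2!·5!·2!) = -1/480
Σ = 7/1440  ⇒  CG² = 115200/11·7/1440² = 49/198
CG = +√(49/198) = +0.497468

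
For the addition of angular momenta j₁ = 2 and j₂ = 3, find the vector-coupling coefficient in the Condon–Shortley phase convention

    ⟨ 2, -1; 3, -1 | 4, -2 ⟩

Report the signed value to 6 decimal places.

j₁+j₂−J=1  J+j₁−j₂=3  J−j₁+j₂=5  j₁+j₂+J+1=10
(j₁±m₁, j₂±m₂, J±M) = (1,3,2,4,2,6)
P² = 5184/7
sum k=0..1:
  [0] +1/72 = 1/72
  [1] −1/48 = -1/48
S = -1/144
C² = P²·S² = 1/28 ; C = -0.188982

−√(1/28) ≈ -0.188982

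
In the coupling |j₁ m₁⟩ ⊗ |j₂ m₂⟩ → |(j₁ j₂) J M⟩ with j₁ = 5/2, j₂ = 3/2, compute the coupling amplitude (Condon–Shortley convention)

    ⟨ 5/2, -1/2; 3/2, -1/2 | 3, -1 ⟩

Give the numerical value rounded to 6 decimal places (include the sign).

+0.129099  (= +√(1/60))

√[7·1!4!2!/8! · 2!3!1!2!2!4!] = √(48/5)
  +(−1)^0/∏(0,1,3,1,1,1)! = 1/6  (running 1/6)
  +(−1)^1/∏(1,0,2,0,2,2)! = -1/8  (running 1/24)
⟨..|..⟩ = √(48/5)·(1/24) = +0.129099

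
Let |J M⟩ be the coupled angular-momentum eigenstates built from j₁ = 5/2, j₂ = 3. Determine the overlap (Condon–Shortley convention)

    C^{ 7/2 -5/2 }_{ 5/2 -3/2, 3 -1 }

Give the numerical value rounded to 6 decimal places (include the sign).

-0.398410  (= −√(10/63))

j₁+j₂−J=2  J+j₁−j₂=3  J−j₁+j₂=4  j₁+j₂+J+1=10
(j₁±m₁, j₂±m₂, J±M) = (1,4,2,4,1,6)
P² = 18432/35
sum k=1..2:
  [1] −1/36 = -1/36
  [2] +1/96 = 1/96
S = -5/288
C² = P²·S² = 10/63 ; C = -0.398410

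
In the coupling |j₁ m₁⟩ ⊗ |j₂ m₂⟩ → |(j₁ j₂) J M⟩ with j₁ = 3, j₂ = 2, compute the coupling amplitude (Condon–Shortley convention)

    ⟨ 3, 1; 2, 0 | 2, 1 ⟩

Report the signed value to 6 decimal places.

√[5·3!3!1!/8! · 4!2!2!2!3!1!] = √(36/7)
  +(−1)^1/∏(1,2,1,1,2,0)! = -1/4  (running -1/4)
  +(−1)^2/∏(2,1,0,0,3,1)! = 1/12  (running -1/6)
⟨..|..⟩ = √(36/7)·(-1/6) = -0.377964

-0.377964  (= −√(1/7))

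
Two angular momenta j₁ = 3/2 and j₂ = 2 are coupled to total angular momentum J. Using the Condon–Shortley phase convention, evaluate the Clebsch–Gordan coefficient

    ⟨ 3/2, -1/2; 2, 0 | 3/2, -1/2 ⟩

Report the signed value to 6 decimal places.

−√(1/5) ≈ -0.447214

j₁+j₂−J=2  J+j₁−j₂=1  J−j₁+j₂=2  j₁+j₂+J+1=6
(j₁±m₁, j₂±m₂, J±M) = (1,2,2,2,1,2)
P² = 16/45
sum k=1..2:
  [1] −1/1 = -1
  [2] +1/4 = 1/4
S = -3/4
C² = P²·S² = 1/5 ; C = -0.447214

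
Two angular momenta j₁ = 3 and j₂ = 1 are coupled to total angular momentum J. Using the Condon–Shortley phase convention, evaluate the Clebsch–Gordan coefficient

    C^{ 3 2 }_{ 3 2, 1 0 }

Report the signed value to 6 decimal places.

√[7·1!5!1!/8! · 5!1!1!1!5!1!] = √(300)
  +(−1)^0/∏(0,1,1,1,4,0)! = 1/24  (running 1/24)
  +(−1)^1/∏(1,0,0,0,5,1)! = -1/120  (running 1/30)
⟨..|..⟩ = √(300)·(1/30) = +0.577350

+0.577350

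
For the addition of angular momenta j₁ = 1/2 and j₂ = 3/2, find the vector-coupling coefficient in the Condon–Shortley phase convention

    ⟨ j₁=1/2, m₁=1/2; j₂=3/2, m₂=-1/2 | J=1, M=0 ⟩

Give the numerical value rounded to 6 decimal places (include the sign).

+0.707107

j₁+j₂−J=1  J+j₁−j₂=0  J−j₁+j₂=2  j₁+j₂+J+1=4
(j₁±m₁, j₂±m₂, J±M) = (1,0,1,2,1,1)
P² = 1/2
sum k=0..0:
  [0] +1/1 = 1
S = 1
C² = P²·S² = 1/2 ; C = +0.707107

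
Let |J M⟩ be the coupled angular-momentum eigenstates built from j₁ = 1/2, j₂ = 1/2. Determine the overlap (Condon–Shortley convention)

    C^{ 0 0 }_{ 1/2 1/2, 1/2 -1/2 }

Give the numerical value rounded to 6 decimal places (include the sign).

+0.707107  (= +√(1/2))

triangle: 1!*0!*0!/2! = 1/2
(j±m)!: 1!*0!*0!*1!*0!*0! = 1
prefactor² = (2J+1)*Δ*N² = 1/2
  k=0: +1/(0!*1!*0!*0!*0!*0!) = 1
Σ = 1  ⇒  CG² = 1/2*1² = 1/2
CG = +√(1/2) = +0.707107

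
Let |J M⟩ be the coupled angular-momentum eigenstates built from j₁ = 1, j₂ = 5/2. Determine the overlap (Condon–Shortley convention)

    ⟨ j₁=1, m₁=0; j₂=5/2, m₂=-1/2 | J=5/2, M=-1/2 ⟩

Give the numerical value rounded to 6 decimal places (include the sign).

+0.169031  (= +√(1/35))

j₁+j₂−J=1  J+j₁−j₂=1  J−j₁+j₂=4  j₁+j₂+J+1=7
(j₁±m₁, j₂±m₂, J±M) = (1,1,2,3,2,3)
P² = 144/35
sum k=0..1:
  [0] +1/4 = 1/4
  [1] −1/6 = -1/6
S = 1/12
C² = P²·S² = 1/35 ; C = +0.169031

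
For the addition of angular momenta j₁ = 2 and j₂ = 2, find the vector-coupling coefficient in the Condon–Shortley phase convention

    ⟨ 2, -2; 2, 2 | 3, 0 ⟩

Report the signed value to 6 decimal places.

−√(1/10) = -0.316228

√[7·1!3!3!/8! · 0!4!4!0!3!3!] = √(648/5)
  +(−1)^1/∏(1,0,3,3,0,0)! = -1/36  (running -1/36)
⟨..|..⟩ = √(648/5)·(-1/36) = -0.316228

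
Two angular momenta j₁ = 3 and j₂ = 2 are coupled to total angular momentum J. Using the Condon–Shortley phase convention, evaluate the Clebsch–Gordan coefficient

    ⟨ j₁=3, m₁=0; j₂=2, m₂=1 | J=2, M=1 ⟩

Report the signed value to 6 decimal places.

j₁+j₂−J=3  J+j₁−j₂=3  J−j₁+j₂=1  j₁+j₂+J+1=8
(j₁±m₁, j₂±m₂, J±M) = (3,3,3,1,3,1)
P² = 81/14
sum k=2..3:
  [2] +1/4 = 1/4
  [3] −1/36 = -1/36
S = 2/9
C² = P²·S² = 2/7 ; C = +0.534522

+0.534522  (= +√(2/7))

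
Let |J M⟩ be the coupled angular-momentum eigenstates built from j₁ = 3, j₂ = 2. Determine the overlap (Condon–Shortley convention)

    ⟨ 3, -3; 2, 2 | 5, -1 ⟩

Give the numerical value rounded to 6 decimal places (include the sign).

triangle: 0!·6!·4!/11! = 17280/39916800
(j±m)!: 0!·6!·4!·0!·4!·6! = 298598400
prefactor² = (2J+1)·Δ·N² = 9953280/7
  k=0: +1/(0!·0!·6!·4!·0!·0!) = 1/17280
Σ = 1/17280  ⇒  CG² = 9953280/7·1/17280² = 1/210
CG = +√(1/210) = +0.069007

+0.069007  (= +√(1/210))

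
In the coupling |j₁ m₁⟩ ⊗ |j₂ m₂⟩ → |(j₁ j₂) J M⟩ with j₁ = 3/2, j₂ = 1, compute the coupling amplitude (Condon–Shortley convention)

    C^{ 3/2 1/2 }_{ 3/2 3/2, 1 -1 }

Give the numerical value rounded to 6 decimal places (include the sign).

triangle: 1!×2!×1!/5! = 2/120
(j±m)!: 3!×0!×0!×2!×2!×1! = 24
prefactor² = (2J+1)×Δ×N² = 8/5
  k=0: +1/(0!×1!×0!×0!×2!×1!) = 1/2
Σ = 1/2  ⇒  CG² = 8/5×1/2² = 2/5
CG = +√(2/5) = +0.632456

+0.632456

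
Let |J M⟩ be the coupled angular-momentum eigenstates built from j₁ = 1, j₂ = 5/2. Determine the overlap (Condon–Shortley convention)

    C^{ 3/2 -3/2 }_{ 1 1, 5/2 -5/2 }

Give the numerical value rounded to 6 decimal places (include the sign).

triangle: 2!·0!·3!/6! = 12/720
(j±m)!: 2!·0!·0!·5!·0!·3! = 1440
prefactor² = (2J+1)·Δ·N² = 96
  k=0: +1/(0!·2!·0!·0!·0!·3!) = 1/12
Σ = 1/12  ⇒  CG² = 96·1/12² = 2/3
CG = +√(2/3) = +0.816497

+0.816497  (= +√(2/3))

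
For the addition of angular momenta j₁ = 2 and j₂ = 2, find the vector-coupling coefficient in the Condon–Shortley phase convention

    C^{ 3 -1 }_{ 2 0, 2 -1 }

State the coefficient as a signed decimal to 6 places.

triangle: 1!*3!*3!/8! = 36/40320
(j±m)!: 2!*2!*1!*3!*2!*4! = 1152
prefactor² = (2J+1)*Δ*N² = 36/5
  k=0: +1/(0!*1!*2!*1!*1!*2!) = 1/4
  k=1: −1/(1!*0!*1!*0!*2!*3!) = -1/12
Σ = 1/6  ⇒  CG² = 36/5*1/6² = 1/5
CG = +√(1/5) = +0.447214

+0.447214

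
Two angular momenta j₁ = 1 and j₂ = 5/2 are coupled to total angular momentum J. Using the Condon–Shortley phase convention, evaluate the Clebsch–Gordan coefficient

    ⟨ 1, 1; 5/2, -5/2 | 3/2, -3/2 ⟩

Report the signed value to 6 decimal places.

√[4·2!0!3!/6! · 2!0!0!5!0!3!] = √(96)
  +(−1)^0/∏(0,2,0,0,0,3)! = 1/12  (running 1/12)
⟨..|..⟩ = √(96)·(1/12) = +0.816497

+√(2/3) ≈ +0.816497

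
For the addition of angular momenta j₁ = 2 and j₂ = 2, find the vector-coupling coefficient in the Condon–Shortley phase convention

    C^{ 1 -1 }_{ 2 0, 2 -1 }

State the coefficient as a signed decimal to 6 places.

-0.547723

triangle: 3!×1!×1!/6! = 6/720
(j±m)!: 2!×2!×1!×3!×0!×2! = 48
prefactor² = (2J+1)×Δ×N² = 6/5
  k=1: −1/(1!×2!×1!×0!×0!×1!) = -1/2
Σ = -1/2  ⇒  CG² = 6/5×(-1/2)² = 3/10
CG = −√(3/10) = -0.547723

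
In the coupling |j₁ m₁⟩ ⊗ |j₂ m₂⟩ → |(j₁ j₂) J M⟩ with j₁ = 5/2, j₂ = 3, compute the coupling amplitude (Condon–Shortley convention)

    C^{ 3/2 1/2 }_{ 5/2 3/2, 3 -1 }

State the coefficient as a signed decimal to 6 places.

triangle: 4!×1!×2!/8! = 48/40320
(j±m)!: 4!×1!×2!×4!×2!×1! = 2304
prefactor² = (2J+1)×Δ×N² = 384/35
  k=0: +1/(0!×4!×1!×2!×0!×0!) = 1/48
  k=1: −1/(1!×3!×0!×1!×1!×1!) = -1/6
Σ = -7/48  ⇒  CG² = 384/35×(-7/48)² = 7/30
CG = −√(7/30) = -0.483046

-0.483046  (= −√(7/30))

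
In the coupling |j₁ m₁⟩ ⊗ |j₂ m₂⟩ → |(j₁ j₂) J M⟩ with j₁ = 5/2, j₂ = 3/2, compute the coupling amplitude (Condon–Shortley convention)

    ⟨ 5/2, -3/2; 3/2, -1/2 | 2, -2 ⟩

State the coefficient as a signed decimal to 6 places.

-0.617213  (= −√(8/21))

triangle: 2!×3!×1!/7! = 12/5040
(j±m)!: 1!×4!×1!×2!×0!×4! = 1152
prefactor² = (2J+1)×Δ×N² = 96/7
  k=1: −1/(1!×1!×3!×0!×0!×1!) = -1/6
Σ = -1/6  ⇒  CG² = 96/7×(-1/6)² = 8/21
CG = −√(8/21) = -0.617213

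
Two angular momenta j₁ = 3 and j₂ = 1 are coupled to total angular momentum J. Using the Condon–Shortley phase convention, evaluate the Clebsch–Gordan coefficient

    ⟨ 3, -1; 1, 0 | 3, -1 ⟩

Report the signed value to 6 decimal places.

triangle: 1!·5!·1!/8! = 120/40320
(j±m)!: 2!·4!·1!·1!·2!·4! = 2304
prefactor² = (2J+1)·Δ·N² = 48
  k=0: +1/(0!·1!·4!·1!·1!·0!) = 1/24
  k=1: −1/(1!·0!·3!·0!·2!·1!) = -1/12
Σ = -1/24  ⇒  CG² = 48·(-1/24)² = 1/12
CG = −√(1/12) = -0.288675

−√(1/12) ≈ -0.288675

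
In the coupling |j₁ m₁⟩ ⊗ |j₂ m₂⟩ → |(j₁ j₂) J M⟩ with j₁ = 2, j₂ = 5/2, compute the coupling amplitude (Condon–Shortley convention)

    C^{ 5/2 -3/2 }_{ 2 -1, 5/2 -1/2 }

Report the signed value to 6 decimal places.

√[6·2!2!3!/8! · 1!3!2!3!1!4!] = √(216/35)
  +(−1)^1/∏(1,1,2,1,0,2)! = -1/4  (running -1/4)
  +(−1)^2/∏(2,0,1,0,1,3)! = 1/12  (running -1/6)
⟨..|..⟩ = √(216/35)·(-1/6) = -0.414039

-0.414039  (= −√(6/35))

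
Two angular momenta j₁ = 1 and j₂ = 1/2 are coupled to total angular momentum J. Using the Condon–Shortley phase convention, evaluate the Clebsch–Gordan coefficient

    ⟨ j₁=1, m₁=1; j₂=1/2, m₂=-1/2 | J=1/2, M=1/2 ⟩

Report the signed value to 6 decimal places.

j₁+j₂−J=1  J+j₁−j₂=1  J−j₁+j₂=0  j₁+j₂+J+1=3
(j₁±m₁, j₂±m₂, J±M) = (2,0,0,1,1,0)
P² = 2/3
sum k=0..0:
  [0] +1/1 = 1
S = 1
C² = P²·S² = 2/3 ; C = +0.816497

+√(2/3) = +0.816497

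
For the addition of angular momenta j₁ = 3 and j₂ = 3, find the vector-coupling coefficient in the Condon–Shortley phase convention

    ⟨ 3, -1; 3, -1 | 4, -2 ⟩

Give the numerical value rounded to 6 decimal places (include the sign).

−√(20/77) = -0.509647

triangle: 2!×4!×4!/11! = 1152/39916800
(j±m)!: 2!×4!×2!×4!×2!×6! = 3317760
prefactor² = (2J+1)×Δ×N² = 331776/385
  k=0: +1/(0!×2!×4!×2!×0!×2!) = 1/192
  k=1: −1/(1!×1!×3!×1!×1!×3!) = -1/36
  k=2: +1/(2!×0!×2!×0!×2!×4!) = 1/192
Σ = -5/288  ⇒  CG² = 331776/385×(-5/288)² = 20/77
CG = −√(20/77) = -0.509647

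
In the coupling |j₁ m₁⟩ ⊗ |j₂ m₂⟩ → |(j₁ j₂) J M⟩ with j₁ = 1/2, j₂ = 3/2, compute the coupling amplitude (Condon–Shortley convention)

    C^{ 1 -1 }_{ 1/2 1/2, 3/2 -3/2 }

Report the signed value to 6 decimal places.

√[3·1!0!2!/4! · 1!0!0!3!0!2!] = √(3)
  +(−1)^0/∏(0,1,0,0,0,2)! = 1/2  (running 1/2)
⟨..|..⟩ = √(3)·(1/2) = +0.866025

+√(3/4) ≈ +0.866025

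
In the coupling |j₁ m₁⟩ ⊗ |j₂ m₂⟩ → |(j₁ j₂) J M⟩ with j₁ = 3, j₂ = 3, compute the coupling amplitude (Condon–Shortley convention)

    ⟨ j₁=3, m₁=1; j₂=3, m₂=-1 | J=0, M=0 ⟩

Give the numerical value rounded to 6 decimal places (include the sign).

+0.377964  (= +√(1/7))

√[1·6!0!0!/7! · 4!2!2!4!0!0!] = √(2304/7)
  +(−1)^2/∏(2,4,0,0,0,0)! = 1/48  (running 1/48)
⟨..|..⟩ = √(2304/7)·(1/48) = +0.377964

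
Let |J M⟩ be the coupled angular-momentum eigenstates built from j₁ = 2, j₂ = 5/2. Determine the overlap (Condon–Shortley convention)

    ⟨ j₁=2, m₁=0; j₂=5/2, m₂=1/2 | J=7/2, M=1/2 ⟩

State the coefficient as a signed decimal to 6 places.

-0.195180  (= −√(4/105))

j₁+j₂−J=1  J+j₁−j₂=3  J−j₁+j₂=4  j₁+j₂+J+1=9
(j₁±m₁, j₂±m₂, J±M) = (2,2,3,2,4,3)
P² = 768/35
sum k=0..1:
  [0] +1/12 = 1/12
  [1] −1/8 = -1/8
S = -1/24
C² = P²·S² = 4/105 ; C = -0.195180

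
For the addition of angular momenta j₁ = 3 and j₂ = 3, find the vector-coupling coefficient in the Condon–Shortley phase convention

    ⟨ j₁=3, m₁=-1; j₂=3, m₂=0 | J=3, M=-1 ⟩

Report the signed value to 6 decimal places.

+√(1/6) ≈ +0.408248

triangle: 3!×3!×3!/10! = 216/3628800
(j±m)!: 2!×4!×3!×3!×2!×4! = 82944
prefactor² = (2J+1)×Δ×N² = 864/25
  k=1: −1/(1!×2!×3!×2!×0!×1!) = -1/24
  k=2: +1/(2!×1!×2!×1!×1!×2!) = 1/8
  k=3: −1/(3!×0!×1!×0!×2!×3!) = -1/72
Σ = 5/72  ⇒  CG² = 864/25×5/72² = 1/6
CG = +√(1/6) = +0.408248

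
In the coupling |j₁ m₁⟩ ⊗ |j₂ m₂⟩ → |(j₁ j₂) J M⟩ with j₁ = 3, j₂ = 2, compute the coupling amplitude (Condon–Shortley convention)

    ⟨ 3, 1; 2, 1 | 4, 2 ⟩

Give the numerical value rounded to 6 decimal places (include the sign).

−√(1/28) = -0.188982

√[9·1!5!3!/10! · 4!2!3!1!6!2!] = √(5184/7)
  +(−1)^0/∏(0,1,2,3,3,0)! = 1/72  (running 1/72)
  +(−1)^1/∏(1,0,1,2,4,1)! = -1/48  (running -1/144)
⟨..|..⟩ = √(5184/7)·(-1/144) = -0.188982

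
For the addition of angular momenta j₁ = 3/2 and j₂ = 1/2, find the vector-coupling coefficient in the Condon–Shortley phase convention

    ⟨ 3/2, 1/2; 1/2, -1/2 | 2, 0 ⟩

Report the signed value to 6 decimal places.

+0.707107

triangle: 0!·3!·1!/5! = 6/120
(j±m)!: 2!·1!·0!·1!·2!·2! = 8
prefactor² = (2J+1)·Δ·N² = 2
  k=0: +1/(0!·0!·1!·0!·2!·1!) = 1/2
Σ = 1/2  ⇒  CG² = 2·1/2² = 1/2
CG = +√(1/2) = +0.707107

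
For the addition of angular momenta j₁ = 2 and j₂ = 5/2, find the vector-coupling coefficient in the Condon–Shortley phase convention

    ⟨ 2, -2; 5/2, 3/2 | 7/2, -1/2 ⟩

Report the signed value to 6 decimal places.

-0.450749

triangle: 1!·3!·4!/9! = 144/362880
(j±m)!: 0!·4!·4!·1!·3!·4! = 82944
prefactor² = (2J+1)·Δ·N² = 9216/35
  k=1: −1/(1!·0!·3!·3!·0!·1!) = -1/36
Σ = -1/36  ⇒  CG² = 9216/35·(-1/36)² = 64/315
CG = −√(64/315) = -0.450749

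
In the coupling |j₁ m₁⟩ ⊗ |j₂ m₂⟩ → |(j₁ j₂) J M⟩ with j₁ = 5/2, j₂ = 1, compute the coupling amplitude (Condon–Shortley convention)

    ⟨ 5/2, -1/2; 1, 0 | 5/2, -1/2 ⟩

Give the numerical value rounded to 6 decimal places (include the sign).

−√(1/35) = -0.169031

√[6·1!4!1!/7! · 2!3!1!1!2!3!] = √(144/35)
  +(−1)^0/∏(0,1,3,1,1,0)! = 1/6  (running 1/6)
  +(−1)^1/∏(1,0,2,0,2,1)! = -1/4  (running -1/12)
⟨..|..⟩ = √(144/35)·(-1/12) = -0.169031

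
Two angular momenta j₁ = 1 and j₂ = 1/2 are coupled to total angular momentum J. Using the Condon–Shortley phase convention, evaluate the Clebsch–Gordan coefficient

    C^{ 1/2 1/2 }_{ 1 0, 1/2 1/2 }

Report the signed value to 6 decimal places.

−√(1/3) = -0.577350

√[2·1!1!0!/3! · 1!1!1!0!1!0!] = √(1/3)
  +(−1)^1/∏(1,0,0,0,1,0)! = -1  (running -1)
⟨..|..⟩ = √(1/3)·(-1) = -0.577350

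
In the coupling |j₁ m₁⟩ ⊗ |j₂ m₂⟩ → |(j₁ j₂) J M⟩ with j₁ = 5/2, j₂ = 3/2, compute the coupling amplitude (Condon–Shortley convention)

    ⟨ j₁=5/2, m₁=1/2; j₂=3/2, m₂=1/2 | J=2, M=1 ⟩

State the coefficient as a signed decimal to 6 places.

triangle: 2!×3!×1!/7! = 12/5040
(j±m)!: 3!×2!×2!×1!×3!×1! = 144
prefactor² = (2J+1)×Δ×N² = 12/7
  k=1: −1/(1!×1!×1!×1!×2!×0!) = -1/2
  k=2: +1/(2!×0!×0!×0!×3!×1!) = 1/12
Σ = -5/12  ⇒  CG² = 12/7×(-5/12)² = 25/84
CG = −√(25/84) = -0.545545

-0.545545  (= −√(25/84))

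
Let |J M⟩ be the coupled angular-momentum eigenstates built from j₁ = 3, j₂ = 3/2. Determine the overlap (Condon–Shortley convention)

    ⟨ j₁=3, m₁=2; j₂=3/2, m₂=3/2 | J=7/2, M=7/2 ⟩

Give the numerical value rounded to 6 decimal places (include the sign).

triangle: 1!×5!×2!/9! = 240/362880
(j±m)!: 5!×1!×3!×0!×7!×0! = 3628800
prefactor² = (2J+1)×Δ×N² = 19200
  k=1: −1/(1!×0!×0!×2!×5!×0!) = -1/240
Σ = -1/240  ⇒  CG² = 19200×(-1/240)² = 1/3
CG = −√(1/3) = -0.577350

−√(1/3) ≈ -0.577350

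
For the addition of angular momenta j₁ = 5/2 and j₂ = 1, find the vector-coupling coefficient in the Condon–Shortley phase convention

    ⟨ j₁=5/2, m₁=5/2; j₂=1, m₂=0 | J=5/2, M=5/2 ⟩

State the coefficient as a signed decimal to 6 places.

triangle: 1!·4!·1!/7! = 24/5040
(j±m)!: 5!·0!·1!·1!·5!·0! = 14400
prefactor² = (2J+1)·Δ·N² = 2880/7
  k=0: +1/(0!·1!·0!·1!·4!·0!) = 1/24
Σ = 1/24  ⇒  CG² = 2880/7·1/24² = 5/7
CG = +√(5/7) = +0.845154

+√(5/7) ≈ +0.845154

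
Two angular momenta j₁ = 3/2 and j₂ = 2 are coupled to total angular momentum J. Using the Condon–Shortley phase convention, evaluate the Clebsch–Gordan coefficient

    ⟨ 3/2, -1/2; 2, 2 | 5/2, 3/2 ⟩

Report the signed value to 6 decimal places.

−√(16/35) ≈ -0.676123

√[6·1!2!3!/7! · 1!2!4!0!4!1!] = √(576/35)
  +(−1)^1/∏(1,0,1,3,1,0)! = -1/6  (running -1/6)
⟨..|..⟩ = √(576/35)·(-1/6) = -0.676123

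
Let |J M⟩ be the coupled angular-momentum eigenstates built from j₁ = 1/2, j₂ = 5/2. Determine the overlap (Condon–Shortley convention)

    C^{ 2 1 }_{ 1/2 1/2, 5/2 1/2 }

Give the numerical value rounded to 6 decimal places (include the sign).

triangle: 1!·0!·4!/6! = 24/720
(j±m)!: 1!·0!·3!·2!·3!·1! = 72
prefactor² = (2J+1)·Δ·N² = 12
  k=0: +1/(0!·1!·0!·3!·0!·1!) = 1/6
Σ = 1/6  ⇒  CG² = 12·1/6² = 1/3
CG = +√(1/3) = +0.577350

+0.577350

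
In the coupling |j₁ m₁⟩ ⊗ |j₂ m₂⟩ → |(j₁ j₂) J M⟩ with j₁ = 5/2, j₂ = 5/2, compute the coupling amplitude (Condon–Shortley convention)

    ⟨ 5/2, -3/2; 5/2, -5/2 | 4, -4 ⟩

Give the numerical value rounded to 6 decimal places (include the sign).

j₁+j₂−J=1  J+j₁−j₂=4  J−j₁+j₂=4  j₁+j₂+J+1=10
(j₁±m₁, j₂±m₂, J±M) = (1,4,0,5,0,8)
P² = 165888
sum k=0..0:
  [0] +1/576 = 1/576
S = 1/576
C² = P²·S² = 1/2 ; C = +0.707107

+√(1/2) ≈ +0.707107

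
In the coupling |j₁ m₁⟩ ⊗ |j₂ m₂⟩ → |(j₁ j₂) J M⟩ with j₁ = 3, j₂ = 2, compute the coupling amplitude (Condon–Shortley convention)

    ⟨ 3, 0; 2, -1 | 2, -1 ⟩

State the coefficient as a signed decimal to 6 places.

√[5·3!3!1!/8! · 3!3!1!3!1!3!] = √(81/14)
  +(−1)^0/∏(0,3,3,1,0,0)! = 1/36  (running 1/36)
  +(−1)^1/∏(1,2,2,0,1,1)! = -1/4  (running -2/9)
⟨..|..⟩ = √(81/14)·(-2/9) = -0.534522

-0.534522  (= −√(2/7))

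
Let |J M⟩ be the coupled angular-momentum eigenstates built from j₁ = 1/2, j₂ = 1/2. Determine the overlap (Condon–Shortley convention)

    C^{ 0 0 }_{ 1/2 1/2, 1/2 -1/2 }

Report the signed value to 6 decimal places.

+0.707107  (= +√(1/2))

triangle: 1!×0!×0!/2! = 1/2
(j±m)!: 1!×0!×0!×1!×0!×0! = 1
prefactor² = (2J+1)×Δ×N² = 1/2
  k=0: +1/(0!×1!×0!×0!×0!×0!) = 1
Σ = 1  ⇒  CG² = 1/2×1² = 1/2
CG = +√(1/2) = +0.707107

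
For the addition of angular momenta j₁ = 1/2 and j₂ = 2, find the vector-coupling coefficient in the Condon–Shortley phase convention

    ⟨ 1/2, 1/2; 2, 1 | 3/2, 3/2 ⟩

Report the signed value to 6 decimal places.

triangle: 1!×0!×3!/5! = 6/120
(j±m)!: 1!×0!×3!×1!×3!×0! = 36
prefactor² = (2J+1)×Δ×N² = 36/5
  k=0: +1/(0!×1!×0!×3!×0!×0!) = 1/6
Σ = 1/6  ⇒  CG² = 36/5×1/6² = 1/5
CG = +√(1/5) = +0.447214

+√(1/5) = +0.447214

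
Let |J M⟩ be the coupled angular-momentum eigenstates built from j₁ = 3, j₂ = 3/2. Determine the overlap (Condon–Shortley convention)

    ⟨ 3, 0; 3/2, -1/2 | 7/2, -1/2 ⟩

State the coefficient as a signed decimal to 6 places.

triangle: 1!·5!·2!/9! = 240/362880
(j±m)!: 3!·3!·1!·2!·3!·4! = 10368
prefactor² = (2J+1)·Δ·N² = 384/7
  k=0: +1/(0!·1!·3!·1!·2!·1!) = 1/12
  k=1: −1/(1!·0!·2!·0!·3!·2!) = -1/24
Σ = 1/24  ⇒  CG² = 384/7·1/24² = 2/21
CG = +√(2/21) = +0.308607

+0.308607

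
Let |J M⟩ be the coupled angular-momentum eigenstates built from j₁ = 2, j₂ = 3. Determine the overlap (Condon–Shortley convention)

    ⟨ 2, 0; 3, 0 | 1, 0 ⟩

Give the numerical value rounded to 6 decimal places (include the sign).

+√(9/35) = +0.507093

triangle: 4!*0!*2!/7! = 48/5040
(j±m)!: 2!*2!*3!*3!*1!*1! = 144
prefactor² = (2J+1)*Δ*N² = 144/35
  k=2: +1/(2!*2!*0!*1!*0!*1!) = 1/4
Σ = 1/4  ⇒  CG² = 144/35*1/4² = 9/35
CG = +√(9/35) = +0.507093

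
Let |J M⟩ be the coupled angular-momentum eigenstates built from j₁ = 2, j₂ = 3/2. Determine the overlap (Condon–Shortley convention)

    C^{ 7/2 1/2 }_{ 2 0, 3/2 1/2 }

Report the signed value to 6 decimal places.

j₁+j₂−J=0  J+j₁−j₂=4  J−j₁+j₂=3  j₁+j₂+J+1=8
(j₁±m₁, j₂±m₂, J±M) = (2,2,2,1,4,3)
P² = 1152/35
sum k=0..0:
  [0] +1/8 = 1/8
S = 1/8
C² = P²·S² = 18/35 ; C = +0.717137

+0.717137  (= +√(18/35))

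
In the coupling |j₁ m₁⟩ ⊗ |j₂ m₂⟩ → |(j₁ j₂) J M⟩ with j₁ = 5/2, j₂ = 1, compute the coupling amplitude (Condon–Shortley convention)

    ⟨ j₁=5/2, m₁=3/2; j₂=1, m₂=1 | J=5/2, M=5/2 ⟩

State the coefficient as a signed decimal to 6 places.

-0.534522

√[6·1!4!1!/7! · 4!1!2!0!5!0!] = √(1152/7)
  +(−1)^1/∏(1,0,0,1,4,0)! = -1/24  (running -1/24)
⟨..|..⟩ = √(1152/7)·(-1/24) = -0.534522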